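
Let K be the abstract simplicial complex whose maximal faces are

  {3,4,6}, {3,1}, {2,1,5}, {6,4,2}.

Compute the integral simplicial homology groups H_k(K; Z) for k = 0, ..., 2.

H_0 = Z,  H_1 = Z,  H_2 = 0.

Fix the vertex order 1 < 2 < 3 < 4 < 5 < 6 and write every simplex with vertices in increasing order. Then dim K = 2 and the simplices of K are:

  0-simplices (6): [1], [2], [3], [4], [5], [6]
  1-simplices (9): [1,2], [1,3], [1,5], [2,4], [2,5], [2,6], [3,4], [3,6], [4,6]
  2-simplices (3): [1,2,5], [2,4,6], [3,4,6]

giving chain groups C_0 ≅ Z^6, C_1 ≅ Z^9, C_2 ≅ Z^3.

∂_1: C_1 → C_0 sends each edge [p,q] (with p < q) to q − p. For instance
  ∂[3,4] = [4] − [3].
As a 6×9 matrix over Z this has rank 5, with invariant factors (1,1,1,1,1).

Boundary ∂_2: C_2 → C_1 acts by ∂[p,q,r] = [q,r] − [p,r] + [p,q]. For instance
  ∂[1,2,5] = [2,5] − [1,5] + [1,2],
  ∂[2,4,6] = [4,6] − [2,6] + [2,4].
As a 9×3 matrix over Z this has rank 3, with invariant factors (1,1,1).

Computing H_k = (kernel of ∂_k) / (image of ∂_{k+1}):

  H_0: rank C_0 − rank ∂_1 = 6 − 5 = 1, and the invariant factors of ∂_1 are all 1, so H_0 ≅ Z.
  H_1: rank ker ∂_1 − rank ∂_2 = (9 − 5) − 3 = 1, and the invariant factors of ∂_2 are all 1, so H_1 ≅ Z.
  H_2: rank ker ∂_2 − rank ∂_3 = (3 − 3) − 0 = 0, and there is no ∂_3, so H_2 ≅ 0.

As a check, the Euler characteristic is 6 − 9 + 3 = 0, which agrees with 1 − 1 + 0 = 0.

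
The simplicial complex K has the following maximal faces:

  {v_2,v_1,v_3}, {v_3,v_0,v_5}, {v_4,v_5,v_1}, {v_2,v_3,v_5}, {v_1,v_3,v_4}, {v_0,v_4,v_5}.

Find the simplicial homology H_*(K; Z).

Fix the vertex order v_0 < v_1 < v_2 < v_3 < v_4 < v_5 and write every simplex with vertices in increasing order. Then dim K = 2 and the simplices of K are:

  0-simplices (6): [v_0], [v_1], [v_2], [v_3], [v_4], [v_5]
  1-simplices (12): [v_0,v_3], [v_0,v_4], [v_0,v_5], [v_1,v_2], [v_1,v_3], [v_1,v_4], [v_1,v_5], [v_2,v_3], [v_2,v_5], [v_3,v_4], [v_3,v_5], [v_4,v_5]
  2-simplices (6): [v_0,v_3,v_5], [v_0,v_4,v_5], [v_1,v_2,v_3], [v_1,v_3,v_4], [v_1,v_4,v_5], [v_2,v_3,v_5]

Hence C_0 ≅ Z^6, C_1 ≅ Z^12, C_2 ≅ Z^6.

∂_1: C_1 → C_0 is given by ∂[p,q] = [q] − [p]. For instance
  ∂[v_0,v_5] = [v_5] − [v_0].
As a 6×12 matrix over Z this has rank 5, with invariant factors (1,1,1,1,1).

∂_2: C_2 → C_1 acts by ∂[p,q,r] = [q,r] − [p,r] + [p,q]. For instance
  ∂[v_0,v_4,v_5] = [v_4,v_5] − [v_0,v_5] + [v_0,v_4],
  ∂[v_1,v_4,v_5] = [v_4,v_5] − [v_1,v_5] + [v_1,v_4].
The resulting 12×6 matrix has rank 6, and its Smith normal form has invariant factors (1,1,1,1,1,1).

Now H_k = ker ∂_k / im ∂_{k+1}, so:

  H_0: rank C_0 − rank ∂_1 = 6 − 5 = 1, and the invariant factors of ∂_1 are all 1, so H_0 = Z.
  H_1: rank ker ∂_1 − rank ∂_2 = (12 − 5) − 6 = 1, and the invariant factors of ∂_2 are all 1, so H_1 = Z.
  H_2: rank ker ∂_2 − rank ∂_3 = (6 − 6) − 0 = 0, and there is no ∂_3, so H_2 = 0.

(K is a triangulation of the cylinder S^1 x I.)

H_0 ≅ Z,  H_1 ≅ Z,  H_2 = 0.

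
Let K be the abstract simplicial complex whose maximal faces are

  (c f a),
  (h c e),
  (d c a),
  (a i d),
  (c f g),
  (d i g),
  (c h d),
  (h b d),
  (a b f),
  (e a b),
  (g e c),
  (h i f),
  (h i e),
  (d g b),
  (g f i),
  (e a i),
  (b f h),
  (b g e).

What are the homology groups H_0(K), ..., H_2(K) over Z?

Take the total order a < b < c < d < e < f < g < h < i on the vertex set. Then K (dimension 2) consists of the simplices:

  0-simplices (9): a, b, c, d, e, f, g, h, i
  1-simplices (27): ab, ac, ad, ae, af, ai, bd, be, bf, bg, bh, cd, ce, cf, cg, ch, dg, dh, di, eg, eh, ei, fg, fh, fi, gi, hi
  2-simplices (18): abe, abf, acd, acf, adi, aei, bdg, bdh, beg, bfh, cdh, ceg, ceh, cfg, dgi, ehi, fgi, fhi

so the chain groups are C_0 ≅ Z^9, C_1 ≅ Z^27, C_2 ≅ Z^18.

∂_1: C_1 → C_0 sends each edge [p,q] (with p < q) to q − p.
This gives a 9×27 integer matrix of rank 8; reducing to Smith normal form yields diagonal entries (1,1,1,1,1,1,1,1).

∂_2: C_2 → C_1 maps a triangle to the signed sum of its edges. For instance
  ∂ceg = eg − cg + ce,
  ∂cfg = fg − cg + cf.
The 27×18 boundary matrix has rank 17 and Smith normal form diag(1,1,1,1,1,1,1,1,1,1,1,1,1,1,1,1,1).

From H_k ≅ ker(∂_k) / im(∂_{k+1}) we obtain:

  H_0: rank C_0 − rank ∂_1 = 9 − 8 = 1, and the invariant factors of ∂_1 are all 1, so H_0 ≅ Z.
  H_1: rank ker ∂_1 − rank ∂_2 = (27 − 8) − 17 = 2, and the invariant factors of ∂_2 are all 1, so H_1 ≅ Z^2.
  H_2: rank ker ∂_2 − rank ∂_3 = (18 − 17) − 0 = 1, and there is no ∂_3, so H_2 ≅ Z.

As a check, the Euler characteristic is 9 − 27 + 18 = 0, which agrees with 1 − 2 + 1 = 0.

H_0 = Z,  H_1 = Z^2,  H_2 = Z.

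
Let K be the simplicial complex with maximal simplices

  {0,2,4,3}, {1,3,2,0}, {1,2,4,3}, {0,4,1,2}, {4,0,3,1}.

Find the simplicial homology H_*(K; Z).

We work with the vertex ordering 0 < 1 < 2 < 3 < 4. The simplices of K, each written with vertices in increasing order, are:

  0-simplices (5): [0], [1], [2], [3], [4]
  1-simplices (10): [0,1], [0,2], [0,3], [0,4], [1,2], [1,3], [1,4], [2,3], [2,4], [3,4]
  2-simplices (10): [0,1,2], [0,1,3], [0,1,4], [0,2,3], [0,2,4], [0,3,4], [1,2,3], [1,2,4], [1,3,4], [2,3,4]
  3-simplices (5): [0,1,2,3], [0,1,2,4], [0,1,3,4], [0,2,3,4], [1,2,3,4]

giving chain groups C_0 ≅ Z^5, C_1 ≅ Z^10, C_2 ≅ Z^10, C_3 ≅ Z^5.

The boundary map ∂_1: C_1 → C_0 is given by ∂[p,q] = [q] − [p].
As a 5×10 matrix over Z this has rank 4, with invariant factors (1,1,1,1).

The boundary map ∂_2: C_2 → C_1 acts by ∂[p,q,r] = [q,r] − [p,r] + [p,q]. For instance
  ∂[0,3,4] = [3,4] − [0,4] + [0,3],
  ∂[0,1,3] = [1,3] − [0,3] + [0,1].
The resulting 10×10 matrix has rank 6, and its Smith normal form has invariant factors (1,1,1,1,1,1).

The boundary map ∂_3: C_3 → C_2 sends each 3-simplex σ to the alternating sum Σ_i (−1)^i (σ with its i-th vertex removed). For instance
  ∂[0,1,3,4] = [1,3,4] − [0,3,4] + [0,1,4] − [0,1,3],
  ∂[0,2,3,4] = [2,3,4] − [0,3,4] + [0,2,4] − [0,2,3].
The 10×5 boundary matrix has rank 4 and Smith normal form diag(1,1,1,1).

Now H_k = ker ∂_k / im ∂_{k+1}, so:

  H_0: rank C_0 − rank ∂_1 = 5 − 4 = 1, and the invariant factors of ∂_1 are all 1, so H_0 = Z.
  H_1: rank ker ∂_1 − rank ∂_2 = (10 − 4) − 6 = 0, and the invariant factors of ∂_2 are all 1, so H_1 = 0.
  H_2: rank ker ∂_2 − rank ∂_3 = (10 − 6) − 4 = 0, and the invariant factors of ∂_3 are all 1, so H_2 = 0.
  H_3: rank ker ∂_3 − rank ∂_4 = (5 − 4) − 0 = 1, and there is no ∂_4, so H_3 = Z.

As a check, the Euler characteristic is 5 − 10 + 10 − 5 = 0, which agrees with 1 − 0 + 0 − 1 = 0.

H_0 = Z,  H_1 = 0,  H_2 = 0,  H_3 = Z.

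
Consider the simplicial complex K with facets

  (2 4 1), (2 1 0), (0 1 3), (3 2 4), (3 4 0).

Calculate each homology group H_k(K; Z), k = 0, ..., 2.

We work with the vertex ordering 0 < 1 < 2 < 3 < 4. The simplices of K, each written with vertices in increasing order, are:

  0-simplices (5): [0], [1], [2], [3], [4]
  1-simplices (10): [0,1], [0,2], [0,3], [0,4], [1,2], [1,3], [1,4], [2,3], [2,4], [3,4]
  2-simplices (5): [0,1,2], [0,1,3], [0,3,4], [1,2,4], [2,3,4]

Hence C_0 ≅ Z^5, C_1 ≅ Z^10, C_2 ≅ Z^5.

∂_1: C_1 → C_0 sends each edge [p,q] (with p < q) to q − p. For instance
  ∂[1,4] = [4] − [1].
As a 5×10 matrix over Z this has rank 4, with invariant factors (1,1,1,1).

Boundary ∂_2: C_2 → C_1 maps a triangle to the signed sum of its edges. For instance
  ∂[0,1,2] = [1,2] − [0,2] + [0,1],
  ∂[0,1,3] = [1,3] − [0,3] + [0,1].
As a 10×5 matrix over Z this has rank 5, with invariant factors (1,1,1,1,1).

Now H_k = ker ∂_k / im ∂_{k+1}, so:

  H_0: rank C_0 − rank ∂_1 = 5 − 4 = 1, and the invariant factors of ∂_1 are all 1, so H_0 = Z.
  H_1: rank ker ∂_1 − rank ∂_2 = (10 − 4) − 5 = 1, and the invariant factors of ∂_2 are all 1, so H_1 = Z.
  H_2: rank ker ∂_2 − rank ∂_3 = (5 − 5) − 0 = 0, and there is no ∂_3, so H_2 = 0.

(K is a triangulation of the Möbius band.)

H_0 ≅ Z,  H_1 ≅ Z,  H_2 = 0.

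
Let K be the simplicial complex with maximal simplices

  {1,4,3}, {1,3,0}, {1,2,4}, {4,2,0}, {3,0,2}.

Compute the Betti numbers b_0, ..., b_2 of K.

b_0 = 1, b_1 = 1, b_2 = 0.

We work with the vertex ordering 0 < 1 < 2 < 3 < 4. The simplices of K, each written with vertices in increasing order, are:

  0-simplices (5): [0], [1], [2], [3], [4]
  1-simplices (10): [0,1], [0,2], [0,3], [0,4], [1,2], [1,3], [1,4], [2,3], [2,4], [3,4]
  2-simplices (5): [0,1,3], [0,2,3], [0,2,4], [1,2,4], [1,3,4]

so the chain groups are C_0 ≅ Z^5, C_1 ≅ Z^10, C_2 ≅ Z^5.

∂_1: C_1 → C_0 is given by ∂[p,q] = [q] − [p]. For instance
  ∂[0,1] = [1] − [0].
The 5×10 boundary matrix has rank 4 and Smith normal form diag(1,1,1,1).

Boundary ∂_2: C_2 → C_1 sends each 2-simplex [p,q,r] to [q,r] − [p,r] + [p,q]. For instance
  ∂[1,3,4] = [3,4] − [1,4] + [1,3],
  ∂[1,2,4] = [2,4] − [1,4] + [1,2].
This gives a 10×5 integer matrix of rank 5; reducing to Smith normal form yields diagonal entries (1,1,1,1,1).

Reading off H_k = ker ∂_k / im ∂_{k+1}:

  H_0: rank C_0 − rank ∂_1 = 5 − 4 = 1, and the invariant factors of ∂_1 are all 1, so H_0 = Z.
  H_1: rank ker ∂_1 − rank ∂_2 = (10 − 4) − 5 = 1, and the invariant factors of ∂_2 are all 1, so H_1 = Z.
  H_2: rank ker ∂_2 − rank ∂_3 = (5 − 5) − 0 = 0, and there is no ∂_3, so H_2 = 0.

As a check, the Euler characteristic is 5 − 10 + 5 = 0, which agrees with 1 − 1 + 0 = 0.

Hence the Betti numbers are b_0 = 1, b_1 = 1, b_2 = 0.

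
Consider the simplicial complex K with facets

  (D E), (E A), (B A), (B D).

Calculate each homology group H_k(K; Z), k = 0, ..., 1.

H_0 ≅ Z,  H_1 ≅ Z.

We work with the vertex ordering A < B < D < E. The simplices of K, each written with vertices in increasing order, are:

  0-simplices (4): A, B, D, E
  1-simplices (4): AB, AE, BD, DE

Hence C_0 ≅ Z^4, C_1 ≅ Z^4.

∂_1: C_1 → C_0 is given by ∂[p,q] = [q] − [p]. For instance
  ∂AE = E − A.
The 4×4 boundary matrix has rank 3 and Smith normal form diag(1,1,1).

Reading off H_k = ker ∂_k / im ∂_{k+1}:

  H_0: rank C_0 − rank ∂_1 = 4 − 3 = 1, and the invariant factors of ∂_1 are all 1, so H_0 = Z.
  H_1: rank ker ∂_1 − rank ∂_2 = (4 − 3) − 0 = 1, and there is no ∂_2, so H_1 = Z.

As a check, the Euler characteristic is 4 − 4 = 0, which agrees with 1 − 1 = 0.
(K is a triangulation of the circle S^1.)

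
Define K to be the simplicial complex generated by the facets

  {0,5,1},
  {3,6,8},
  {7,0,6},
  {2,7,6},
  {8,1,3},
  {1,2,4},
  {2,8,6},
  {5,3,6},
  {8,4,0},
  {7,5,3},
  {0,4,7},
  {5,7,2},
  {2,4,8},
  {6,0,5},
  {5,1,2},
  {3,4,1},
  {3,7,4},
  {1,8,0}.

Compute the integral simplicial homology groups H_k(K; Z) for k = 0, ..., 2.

H_0 = Z,  H_1 = Z ⊕ Z/2,  H_2 = 0.

Take the total order 0 < 1 < 2 < 3 < 4 < 5 < 6 < 7 < 8 on the vertex set. Then K (dimension 2) consists of the simplices:

  0-simplices (9): [0], [1], [2], [3], [4], [5], [6], [7], [8]
  1-simplices (27): (27 of them)
  2-simplices (18): [0,1,5], [0,1,8], [0,4,7], [0,4,8], [0,5,6], [0,6,7], [1,2,4], [1,2,5], [1,3,4], [1,3,8], [2,4,8], [2,5,7], [2,6,7], [2,6,8], [3,4,7], [3,5,6], [3,5,7], [3,6,8]

Hence C_0 ≅ Z^9, C_1 ≅ Z^27, C_2 ≅ Z^18.

∂_1: C_1 → C_0 sends each edge [p,q] (with p < q) to q − p. For instance
  ∂[2,6] = [6] − [2].
This gives a 9×27 integer matrix of rank 8; reducing to Smith normal form yields diagonal entries (1,1,1,1,1,1,1,1).

Boundary ∂_2: C_2 → C_1 sends each 2-simplex [p,q,r] to [q,r] − [p,r] + [p,q]. For instance
  ∂[0,1,5] = [1,5] − [0,5] + [0,1],
  ∂[3,5,6] = [5,6] − [3,6] + [3,5].
The 27×18 boundary matrix has rank 18 and Smith normal form diag(1,1,1,1,1,1,1,1,1,1,1,1,1,1,1,1,1,2).

Computing H_k = (kernel of ∂_k) / (image of ∂_{k+1}):

  H_0: rank C_0 − rank ∂_1 = 9 − 8 = 1, and the invariant factors of ∂_1 are all 1, so H_0 ≅ Z.
  H_1: rank ker ∂_1 − rank ∂_2 = (27 − 8) − 18 = 1, and ∂_2 has invariant factor 2 > 1, so H_1 ≅ Z ⊕ Z/2.
  H_2: rank ker ∂_2 − rank ∂_3 = (18 − 18) − 0 = 0, and there is no ∂_3, so H_2 ≅ 0.

As a check, the Euler characteristic is 9 − 27 + 18 = 0, which agrees with 1 − 1 + 0 = 0.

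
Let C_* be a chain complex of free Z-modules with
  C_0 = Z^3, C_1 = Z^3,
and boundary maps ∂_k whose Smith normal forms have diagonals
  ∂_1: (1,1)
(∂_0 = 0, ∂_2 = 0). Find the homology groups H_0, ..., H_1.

H_0 = Z,  H_1 = Z.

H_0: b_0 = 3 − 0 − 2 = 1; torsion from ∂_1 factors > 1: none. So H_0 = Z.
H_1: b_1 = 3 − 2 − 0 = 1; torsion from ∂_2 factors > 1: none. So H_1 = Z.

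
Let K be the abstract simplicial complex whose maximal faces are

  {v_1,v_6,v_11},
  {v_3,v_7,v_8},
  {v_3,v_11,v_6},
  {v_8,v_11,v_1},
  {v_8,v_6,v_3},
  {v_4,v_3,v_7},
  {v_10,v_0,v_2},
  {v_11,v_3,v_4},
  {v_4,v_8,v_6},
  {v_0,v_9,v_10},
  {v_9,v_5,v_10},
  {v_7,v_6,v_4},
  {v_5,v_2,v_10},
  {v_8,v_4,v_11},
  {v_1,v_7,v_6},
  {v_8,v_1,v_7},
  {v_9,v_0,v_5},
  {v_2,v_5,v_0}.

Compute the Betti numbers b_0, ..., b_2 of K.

Order the vertices as v_0 < v_1 < v_2 < v_3 < v_4 < v_5 < v_6 < v_7 < v_8 < v_9 < v_10 < v_11. Listing each simplex with vertices in this order, K has dimension 2 with simplices:

  0-simplices (12): [v_0], [v_1], [v_2], [v_3], [v_4], [v_5], [v_6], [v_7], [v_8], [v_9], [v_10], [v_11]
  1-simplices (27): (27 of them)
  2-simplices (18): (18 of them)

giving chain groups C_0 ≅ Z^12, C_1 ≅ Z^27, C_2 ≅ Z^18.

∂_1: C_1 → C_0 sends each edge [p,q] (with p < q) to q − p. For instance
  ∂[v_3,v_11] = [v_11] − [v_3].
As a 12×27 matrix over Z this has rank 10, with invariant factors (1,1,1,1,1,1,1,1,1,1).

The boundary map ∂_2: C_2 → C_1 maps a triangle to the signed sum of its edges. For instance
  ∂[v_2,v_5,v_10] = [v_5,v_10] − [v_2,v_10] + [v_2,v_5],
  ∂[v_5,v_9,v_10] = [v_9,v_10] − [v_5,v_10] + [v_5,v_9].
This gives a 27×18 integer matrix of rank 17; reducing to Smith normal form yields diagonal entries (1,1,1,1,1,1,1,1,1,1,1,1,1,1,1,1,2).

Computing H_k = (kernel of ∂_k) / (image of ∂_{k+1}):

  H_0: rank C_0 − rank ∂_1 = 12 − 10 = 2, and the invariant factors of ∂_1 are all 1, so H_0 = Z^2.
  H_1: rank ker ∂_1 − rank ∂_2 = (27 − 10) − 17 = 0, and ∂_2 has invariant factor 2 > 1, so H_1 = Z_2.
  H_2: rank ker ∂_2 − rank ∂_3 = (18 − 17) − 0 = 1, and there is no ∂_3, so H_2 = Z.

Hence the Betti numbers are b_0 = 2, b_1 = 0, b_2 = 1.

b_0 = 2, b_1 = 0, b_2 = 1.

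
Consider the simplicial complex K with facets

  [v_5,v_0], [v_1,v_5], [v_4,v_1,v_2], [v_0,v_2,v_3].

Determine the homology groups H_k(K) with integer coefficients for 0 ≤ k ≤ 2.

H_0 = Z,  H_1 = Z,  H_2 = 0.

Take the total order v_0 < v_1 < v_2 < v_3 < v_4 < v_5 on the vertex set. Then K (dimension 2) consists of the simplices:

  0-simplices (6): [v_0], [v_1], [v_2], [v_3], [v_4], [v_5]
  1-simplices (8): [v_0,v_2], [v_0,v_3], [v_0,v_5], [v_1,v_2], [v_1,v_4], [v_1,v_5], [v_2,v_3], [v_2,v_4]
  2-simplices (2): [v_0,v_2,v_3], [v_1,v_2,v_4]

so the chain groups are C_0 ≅ Z^6, C_1 ≅ Z^8, C_2 ≅ Z^2.

∂_1: C_1 → C_0 is given by ∂[p,q] = [q] − [p].
As a 6×8 matrix over Z this has rank 5, with invariant factors (1,1,1,1,1).

∂_2: C_2 → C_1 maps a triangle to the signed sum of its edges. For instance
  ∂[v_1,v_2,v_4] = [v_2,v_4] − [v_1,v_4] + [v_1,v_2],
  ∂[v_0,v_2,v_3] = [v_2,v_3] − [v_0,v_3] + [v_0,v_2].
As a 8×2 matrix over Z this has rank 2, with invariant factors (1,1).

Reading off H_k = ker ∂_k / im ∂_{k+1}:

  H_0: rank C_0 − rank ∂_1 = 6 − 5 = 1, and the invariant factors of ∂_1 are all 1, so H_0 ≅ Z.
  H_1: rank ker ∂_1 − rank ∂_2 = (8 − 5) − 2 = 1, and the invariant factors of ∂_2 are all 1, so H_1 ≅ Z.
  H_2: rank ker ∂_2 − rank ∂_3 = (2 − 2) − 0 = 0, and there is no ∂_3, so H_2 ≅ 0.

As a check, the Euler characteristic is 6 − 8 + 2 = 0, which agrees with 1 − 1 + 0 = 0.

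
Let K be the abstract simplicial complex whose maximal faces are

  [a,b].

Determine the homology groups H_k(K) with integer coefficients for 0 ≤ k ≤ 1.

We work with the vertex ordering a < b. The simplices of K, each written with vertices in increasing order, are:

  0-simplices (2): a, b
  1-simplices (1): ab

giving chain groups C_0 ≅ Z^2, C_1 ≅ Z^1.

∂_1: C_1 → C_0 sends each edge [p,q] (with p < q) to q − p.
As a 2×1 matrix over Z this has rank 1, with invariant factors (1).

Reading off H_k = ker ∂_k / im ∂_{k+1}:

  H_0: rank C_0 − rank ∂_1 = 2 − 1 = 1, and the invariant factors of ∂_1 are all 1, so H_0 = Z.
  H_1: rank ker ∂_1 − rank ∂_2 = (1 − 1) − 0 = 0, and there is no ∂_2, so H_1 = 0.

H_0 ≅ Z,  H_1 = 0.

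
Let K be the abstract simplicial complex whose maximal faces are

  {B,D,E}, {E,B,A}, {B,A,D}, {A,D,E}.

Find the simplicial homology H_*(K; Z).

We work with the vertex ordering A < B < D < E. The simplices of K, each written with vertices in increasing order, are:

  0-simplices (4): A, B, D, E
  1-simplices (6): AB, AD, AE, BD, BE, DE
  2-simplices (4): ABD, ABE, ADE, BDE

so the chain groups are C_0 ≅ Z^4, C_1 ≅ Z^6, C_2 ≅ Z^4.

∂_1: C_1 → C_0 maps an edge to its endpoints' difference, ∂[p,q] = q − p. For instance
  ∂AB = B − A.
This gives a 4×6 integer matrix of rank 3; reducing to Smith normal form yields diagonal entries (1,1,1).

The boundary map ∂_2: C_2 → C_1 acts by ∂[p,q,r] = [q,r] − [p,r] + [p,q]. For instance
  ∂ABD = BD − AD + AB,
  ∂ADE = DE − AE + AD.
The resulting 6×4 matrix has rank 3, and its Smith normal form has invariant factors (1,1,1).

Now H_k = ker ∂_k / im ∂_{k+1}, so:

  H_0: rank C_0 − rank ∂_1 = 4 − 3 = 1, and the invariant factors of ∂_1 are all 1, so H_0 ≅ Z.
  H_1: rank ker ∂_1 − rank ∂_2 = (6 − 3) − 3 = 0, and the invariant factors of ∂_2 are all 1, so H_1 ≅ 0.
  H_2: rank ker ∂_2 − rank ∂_3 = (4 − 3) − 0 = 1, and there is no ∂_3, so H_2 ≅ Z.

(K is a triangulation of the 2-sphere S^2.)

H_0 = Z,  H_1 = 0,  H_2 = Z.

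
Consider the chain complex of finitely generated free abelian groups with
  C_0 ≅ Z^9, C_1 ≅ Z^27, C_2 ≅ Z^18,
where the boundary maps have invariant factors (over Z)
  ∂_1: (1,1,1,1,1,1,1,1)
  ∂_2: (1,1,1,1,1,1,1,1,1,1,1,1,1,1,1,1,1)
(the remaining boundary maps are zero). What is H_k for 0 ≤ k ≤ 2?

H_0 = Z,  H_1 = Z^2,  H_2 = Z.

H_0: b_0 = 9 − 0 − 8 = 1; torsion from ∂_1 factors > 1: none. So H_0 = Z.
H_1: b_1 = 27 − 8 − 17 = 2; torsion from ∂_2 factors > 1: none. So H_1 = Z^2.
H_2: b_2 = 18 − 17 − 0 = 1; torsion from ∂_3 factors > 1: none. So H_2 = Z.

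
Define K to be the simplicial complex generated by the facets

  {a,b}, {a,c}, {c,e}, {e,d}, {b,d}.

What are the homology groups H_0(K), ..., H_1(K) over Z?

Fix the vertex order a < b < c < d < e and write every simplex with vertices in increasing order. Then dim K = 1 and the simplices of K are:

  0-simplices (5): a, b, c, d, e
  1-simplices (5): ab, ac, bd, ce, de

Hence C_0 ≅ Z^5, C_1 ≅ Z^5.

The boundary map ∂_1: C_1 → C_0 maps an edge to its endpoints' difference, ∂[p,q] = q − p. For instance
  ∂ac = c − a.
The 5×5 boundary matrix has rank 4 and Smith normal form diag(1,1,1,1).

Reading off H_k = ker ∂_k / im ∂_{k+1}:

  H_0: rank C_0 − rank ∂_1 = 5 − 4 = 1, and the invariant factors of ∂_1 are all 1, so H_0 ≅ Z.
  H_1: rank ker ∂_1 − rank ∂_2 = (5 − 4) − 0 = 1, and there is no ∂_2, so H_1 ≅ Z.

As a check, the Euler characteristic is 5 − 5 = 0, which agrees with 1 − 1 = 0.

H_0 ≅ Z,  H_1 ≅ Z.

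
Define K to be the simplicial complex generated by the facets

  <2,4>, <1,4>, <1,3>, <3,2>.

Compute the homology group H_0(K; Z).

Fix the vertex order 1 < 2 < 3 < 4 and write every simplex with vertices in increasing order. Then dim K = 1 and the simplices of K are:

  0-simplices (4): [1], [2], [3], [4]
  1-simplices (4): [1,3], [1,4], [2,3], [2,4]

so the chain groups are C_0 ≅ Z^4, C_1 ≅ Z^4.

∂_1: C_1 → C_0 is given by ∂[p,q] = [q] − [p]. For instance
  ∂[2,4] = [4] − [2].
The 4×4 boundary matrix has rank 3 and Smith normal form diag(1,1,1).

Reading off H_k = ker ∂_k / im ∂_{k+1}:

  H_0: rank C_0 − rank ∂_1 = 4 − 3 = 1, and the invariant factors of ∂_1 are all 1, so H_0 = Z.

H_0 = Z.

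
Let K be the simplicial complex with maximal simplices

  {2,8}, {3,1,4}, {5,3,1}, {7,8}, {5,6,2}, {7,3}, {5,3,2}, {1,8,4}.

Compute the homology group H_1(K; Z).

H_1 ≅ Z^2.

Order the vertices as 1 < 2 < 3 < 4 < 5 < 6 < 7 < 8. Listing each simplex with vertices in this order, K has dimension 2 with simplices:

  0-simplices (8): [1], [2], [3], [4], [5], [6], [7], [8]
  1-simplices (14): [1,3], [1,4], [1,5], [1,8], [2,3], [2,5], [2,6], [2,8], [3,4], [3,5], [3,7], [4,8], [5,6], [7,8]
  2-simplices (5): [1,3,4], [1,3,5], [1,4,8], [2,3,5], [2,5,6]

Hence C_0 ≅ Z^8, C_1 ≅ Z^14, C_2 ≅ Z^5.

The boundary map ∂_1: C_1 → C_0 sends each edge [p,q] (with p < q) to q − p. For instance
  ∂[5,6] = [6] − [5].
The 8×14 boundary matrix has rank 7 and Smith normal form diag(1,1,1,1,1,1,1).

∂_2: C_2 → C_1 acts by ∂[p,q,r] = [q,r] − [p,r] + [p,q]. For instance
  ∂[2,3,5] = [3,5] − [2,5] + [2,3],
  ∂[1,3,5] = [3,5] − [1,5] + [1,3].
The resulting 14×5 matrix has rank 5, and its Smith normal form has invariant factors (1,1,1,1,1).

Reading off H_k = ker ∂_k / im ∂_{k+1}:

  H_1: rank ker ∂_1 − rank ∂_2 = (14 − 7) − 5 = 2, and the invariant factors of ∂_2 are all 1, so H_1 = Z^2.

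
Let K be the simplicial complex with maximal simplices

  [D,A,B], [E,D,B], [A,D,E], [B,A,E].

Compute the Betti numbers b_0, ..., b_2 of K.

Order the vertices as A < B < D < E. Listing each simplex with vertices in this order, K has dimension 2 with simplices:

  0-simplices (4): A, B, D, E
  1-simplices (6): AB, AD, AE, BD, BE, DE
  2-simplices (4): ABD, ABE, ADE, BDE

giving chain groups C_0 ≅ Z^4, C_1 ≅ Z^6, C_2 ≅ Z^4.

∂_1: C_1 → C_0 is given by ∂[p,q] = [q] − [p].
The resulting 4×6 matrix has rank 3, and its Smith normal form has invariant factors (1,1,1).

Boundary ∂_2: C_2 → C_1 sends each 2-simplex [p,q,r] to [q,r] − [p,r] + [p,q]. For instance
  ∂ABE = BE − AE + AB,
  ∂ADE = DE − AE + AD.
The resulting 6×4 matrix has rank 3, and its Smith normal form has invariant factors (1,1,1).

Computing H_k = (kernel of ∂_k) / (image of ∂_{k+1}):

  H_0: rank C_0 − rank ∂_1 = 4 − 3 = 1, and the invariant factors of ∂_1 are all 1, so H_0 = Z.
  H_1: rank ker ∂_1 − rank ∂_2 = (6 − 3) − 3 = 0, and the invariant factors of ∂_2 are all 1, so H_1 = 0.
  H_2: rank ker ∂_2 − rank ∂_3 = (4 − 3) − 0 = 1, and there is no ∂_3, so H_2 = Z.

(K is a triangulation of the 2-sphere S^2.)

Hence the Betti numbers are b_0 = 1, b_1 = 0, b_2 = 1.

b_0 = 1, b_1 = 0, b_2 = 1.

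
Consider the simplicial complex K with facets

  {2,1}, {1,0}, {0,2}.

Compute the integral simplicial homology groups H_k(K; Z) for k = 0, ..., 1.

Fix the vertex order 0 < 1 < 2 and write every simplex with vertices in increasing order. Then dim K = 1 and the simplices of K are:

  0-simplices (3): [0], [1], [2]
  1-simplices (3): [0,1], [0,2], [1,2]

giving chain groups C_0 ≅ Z^3, C_1 ≅ Z^3.

Boundary ∂_1: C_1 → C_0 is given by ∂[p,q] = [q] − [p].
As a 3×3 matrix over Z this has rank 2, with invariant factors (1,1).

Computing H_k = (kernel of ∂_k) / (image of ∂_{k+1}):

  H_0: rank C_0 − rank ∂_1 = 3 − 2 = 1, and the invariant factors of ∂_1 are all 1, so H_0 ≅ Z.
  H_1: rank ker ∂_1 − rank ∂_2 = (3 − 2) − 0 = 1, and there is no ∂_2, so H_1 ≅ Z.

H_0 = Z,  H_1 = Z.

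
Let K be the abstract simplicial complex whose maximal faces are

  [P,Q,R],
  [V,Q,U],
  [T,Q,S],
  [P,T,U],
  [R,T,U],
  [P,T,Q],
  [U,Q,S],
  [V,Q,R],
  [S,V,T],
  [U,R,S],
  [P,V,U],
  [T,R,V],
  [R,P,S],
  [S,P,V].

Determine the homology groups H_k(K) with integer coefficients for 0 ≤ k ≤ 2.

Fix the vertex order P < Q < R < S < T < U < V and write every simplex with vertices in increasing order. Then dim K = 2 and the simplices of K are:

  0-simplices (7): P, Q, R, S, T, U, V
  1-simplices (21): PQ, PR, PS, PT, PU, PV, QR, QS, QT, QU, QV, RS, RT, RU, RV, ST, SU, SV, TU, TV, UV
  2-simplices (14): PQR, PQT, PRS, PSV, PTU, PUV, QRV, QST, QSU, QUV, RSU, RTU, RTV, STV

giving chain groups C_0 ≅ Z^7, C_1 ≅ Z^21, C_2 ≅ Z^14.

Boundary ∂_1: C_1 → C_0 maps an edge to its endpoints' difference, ∂[p,q] = q − p.
As a 7×21 matrix over Z this has rank 6, with invariant factors (1,1,1,1,1,1).

∂_2: C_2 → C_1 sends each 2-simplex [p,q,r] to [q,r] − [p,r] + [p,q]. For instance
  ∂QST = ST − QT + QS,
  ∂PQT = QT − PT + PQ.
The resulting 21×14 matrix has rank 13, and its Smith normal form has invariant factors (1,1,1,1,1,1,1,1,1,1,1,1,1).

Now H_k = ker ∂_k / im ∂_{k+1}, so:

  H_0: rank C_0 − rank ∂_1 = 7 − 6 = 1, and the invariant factors of ∂_1 are all 1, so H_0 = Z.
  H_1: rank ker ∂_1 − rank ∂_2 = (21 − 6) − 13 = 2, and the invariant factors of ∂_2 are all 1, so H_1 = Z^2.
  H_2: rank ker ∂_2 − rank ∂_3 = (14 − 13) − 0 = 1, and there is no ∂_3, so H_2 = Z.

As a check, the Euler characteristic is 7 − 21 + 14 = 0, which agrees with 1 − 2 + 1 = 0.

H_0 = Z,  H_1 = Z^2,  H_2 = Z.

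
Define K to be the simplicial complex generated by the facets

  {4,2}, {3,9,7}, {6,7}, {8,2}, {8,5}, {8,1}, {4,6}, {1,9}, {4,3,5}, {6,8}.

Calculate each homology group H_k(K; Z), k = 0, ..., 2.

H_0 ≅ Z,  H_1 ≅ Z^4,  H_2 = 0.

K has 9 vertices, 14 edges, 2 triangles.
rank ∂_0 = 0, rank ∂_1 = 8 ⇒ b_0 = 9 − 0 − 8 = 1; all invariant factors of ∂_1 are 1 so no torsion. So H_0 ≅ Z.
rank ∂_1 = 8, rank ∂_2 = 2 ⇒ b_1 = 14 − 8 − 2 = 4; all invariant factors of ∂_2 are 1 so no torsion. So H_1 ≅ Z^4.
rank ∂_2 = 2, rank ∂_3 = 0 ⇒ b_2 = 2 − 2 − 0 = 0. So H_2 ≅ 0.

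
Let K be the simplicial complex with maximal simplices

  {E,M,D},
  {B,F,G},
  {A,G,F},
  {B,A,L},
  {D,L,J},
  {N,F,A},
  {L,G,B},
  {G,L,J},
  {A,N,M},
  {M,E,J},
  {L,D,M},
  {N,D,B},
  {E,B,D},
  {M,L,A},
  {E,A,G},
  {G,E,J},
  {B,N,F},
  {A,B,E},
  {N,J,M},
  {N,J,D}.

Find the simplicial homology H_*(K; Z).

Order the vertices as A < B < D < E < F < G < J < L < M < N. Listing each simplex with vertices in this order, K has dimension 2 with simplices:

  0-simplices (10): A, B, D, E, F, G, J, L, M, N
  1-simplices (30): AB, AE, AF, AG, AL, AM, AN, BD, BE, BF, BG, BL, BN, DE, DJ, DL, DM, DN, EG, EJ, EM, FG, FN, GJ, GL, JL, JM, JN, LM, MN
  2-simplices (20): ABE, ABL, AEG, AFG, AFN, ALM, AMN, BDE, BDN, BFG, BFN, BGL, DEM, DJL, DJN, DLM, EGJ, EJM, GJL, JMN

giving chain groups C_0 ≅ Z^10, C_1 ≅ Z^30, C_2 ≅ Z^20.

Boundary ∂_1: C_1 → C_0 is given by ∂[p,q] = [q] − [p].
The resulting 10×30 matrix has rank 9, and its Smith normal form has invariant factors (1,1,1,1,1,1,1,1,1).

The boundary map ∂_2: C_2 → C_1 acts by ∂[p,q,r] = [q,r] − [p,r] + [p,q]. For instance
  ∂BDN = DN − BN + BD,
  ∂ALM = LM − AM + AL.
The 30×20 boundary matrix has rank 20 and Smith normal form diag(1,1,1,1,1,1,1,1,1,1,1,1,1,1,1,1,1,1,1,2).

Reading off H_k = ker ∂_k / im ∂_{k+1}:

  H_0: rank C_0 − rank ∂_1 = 10 − 9 = 1, and the invariant factors of ∂_1 are all 1, so H_0 ≅ Z.
  H_1: rank ker ∂_1 − rank ∂_2 = (30 − 9) − 20 = 1, and ∂_2 has invariant factor 2 > 1, so H_1 ≅ Z ⊕ Z/2.
  H_2: rank ker ∂_2 − rank ∂_3 = (20 − 20) − 0 = 0, and there is no ∂_3, so H_2 ≅ 0.

As a check, the Euler characteristic is 10 − 30 + 20 = 0, which agrees with 1 − 1 + 0 = 0.
(K is a triangulation of the Klein bottle.)

H_0 ≅ Z,  H_1 ≅ Z ⊕ Z/2,  H_2 = 0.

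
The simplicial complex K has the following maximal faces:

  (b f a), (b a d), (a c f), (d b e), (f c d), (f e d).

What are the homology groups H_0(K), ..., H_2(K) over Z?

H_0 = Z,  H_1 = Z,  H_2 = 0.

Take the total order a < b < c < d < e < f on the vertex set. Then K (dimension 2) consists of the simplices:

  0-simplices (6): a, b, c, d, e, f
  1-simplices (12): ab, ac, ad, af, bd, be, bf, cd, cf, de, df, ef
  2-simplices (6): abd, abf, acf, bde, cdf, def

Hence C_0 ≅ Z^6, C_1 ≅ Z^12, C_2 ≅ Z^6.

∂_1: C_1 → C_0 maps an edge to its endpoints' difference, ∂[p,q] = q − p. For instance
  ∂ad = d − a.
The resulting 6×12 matrix has rank 5, and its Smith normal form has invariant factors (1,1,1,1,1).

Boundary ∂_2: C_2 → C_1 acts by ∂[p,q,r] = [q,r] − [p,r] + [p,q]. For instance
  ∂abd = bd − ad + ab,
  ∂abf = bf − af + ab.
The 12×6 boundary matrix has rank 6 and Smith normal form diag(1,1,1,1,1,1).

From H_k ≅ ker(∂_k) / im(∂_{k+1}) we obtain:

  H_0: rank C_0 − rank ∂_1 = 6 − 5 = 1, and the invariant factors of ∂_1 are all 1, so H_0 = Z.
  H_1: rank ker ∂_1 − rank ∂_2 = (12 − 5) − 6 = 1, and the invariant factors of ∂_2 are all 1, so H_1 = Z.
  H_2: rank ker ∂_2 − rank ∂_3 = (6 − 6) − 0 = 0, and there is no ∂_3, so H_2 = 0.

(K is a triangulation of the cylinder S^1 x I.)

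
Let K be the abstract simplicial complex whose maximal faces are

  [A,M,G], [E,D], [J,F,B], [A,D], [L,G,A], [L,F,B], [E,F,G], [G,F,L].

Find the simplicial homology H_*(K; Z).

Order the vertices as A < B < D < E < F < G < J < L < M. Listing each simplex with vertices in this order, K has dimension 2 with simplices:

  0-simplices (9): A, B, D, E, F, G, J, L, M
  1-simplices (15): AD, AG, AL, AM, BF, BJ, BL, DE, EF, EG, FG, FJ, FL, GL, GM
  2-simplices (6): AGL, AGM, BFJ, BFL, EFG, FGL

Hence C_0 ≅ Z^9, C_1 ≅ Z^15, C_2 ≅ Z^6.

The boundary map ∂_1: C_1 → C_0 sends each edge [p,q] (with p < q) to q − p.
The 9×15 boundary matrix has rank 8 and Smith normal form diag(1,1,1,1,1,1,1,1).

Boundary ∂_2: C_2 → C_1 maps a triangle to the signed sum of its edges. For instance
  ∂AGL = GL − AL + AG,
  ∂EFG = FG − EG + EF.
As a 15×6 matrix over Z this has rank 6, with invariant factors (1,1,1,1,1,1).

Computing H_k = (kernel of ∂_k) / (image of ∂_{k+1}):

  H_0: rank C_0 − rank ∂_1 = 9 − 8 = 1, and the invariant factors of ∂_1 are all 1, so H_0 = Z.
  H_1: rank ker ∂_1 − rank ∂_2 = (15 − 8) − 6 = 1, and the invariant factors of ∂_2 are all 1, so H_1 = Z.
  H_2: rank ker ∂_2 − rank ∂_3 = (6 − 6) − 0 = 0, and there is no ∂_3, so H_2 = 0.

H_0 ≅ Z,  H_1 ≅ Z,  H_2 = 0.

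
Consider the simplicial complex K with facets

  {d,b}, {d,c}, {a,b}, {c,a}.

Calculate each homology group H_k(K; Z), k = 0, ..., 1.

We work with the vertex ordering a < b < c < d. The simplices of K, each written with vertices in increasing order, are:

  0-simplices (4): a, b, c, d
  1-simplices (4): ab, ac, bd, cd

Hence C_0 ≅ Z^4, C_1 ≅ Z^4.

∂_1: C_1 → C_0 sends each edge [p,q] (with p < q) to q − p.
This gives a 4×4 integer matrix of rank 3; reducing to Smith normal form yields diagonal entries (1,1,1).

Now H_k = ker ∂_k / im ∂_{k+1}, so:

  H_0: rank C_0 − rank ∂_1 = 4 − 3 = 1, and the invariant factors of ∂_1 are all 1, so H_0 ≅ Z.
  H_1: rank ker ∂_1 − rank ∂_2 = (4 − 3) − 0 = 1, and there is no ∂_2, so H_1 ≅ Z.

H_0 = Z,  H_1 = Z.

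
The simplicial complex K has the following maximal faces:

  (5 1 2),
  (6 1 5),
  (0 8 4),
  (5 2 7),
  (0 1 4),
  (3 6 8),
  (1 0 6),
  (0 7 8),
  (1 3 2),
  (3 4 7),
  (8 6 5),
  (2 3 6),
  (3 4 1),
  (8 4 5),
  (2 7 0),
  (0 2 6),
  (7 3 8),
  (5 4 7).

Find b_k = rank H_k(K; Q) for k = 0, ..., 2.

We work with the vertex ordering 0 < 1 < 2 < 3 < 4 < 5 < 6 < 7 < 8. The simplices of K, each written with vertices in increasing order, are:

  0-simplices (9): [0], [1], [2], [3], [4], [5], [6], [7], [8]
  1-simplices (27): (27 of them)
  2-simplices (18): [0,1,4], [0,1,6], [0,2,6], [0,2,7], [0,4,8], [0,7,8], [1,2,3], [1,2,5], [1,3,4], [1,5,6], [2,3,6], [2,5,7], [3,4,7], [3,6,8], [3,7,8], [4,5,7], [4,5,8], [5,6,8]

giving chain groups C_0 ≅ Z^9, C_1 ≅ Z^27, C_2 ≅ Z^18.

Boundary ∂_1: C_1 → C_0 is given by ∂[p,q] = [q] − [p]. For instance
  ∂[1,4] = [4] − [1].
As a 9×27 matrix over Z this has rank 8, with invariant factors (1,1,1,1,1,1,1,1).

∂_2: C_2 → C_1 maps a triangle to the signed sum of its edges. For instance
  ∂[3,4,7] = [4,7] − [3,7] + [3,4],
  ∂[2,5,7] = [5,7] − [2,7] + [2,5].
The resulting 27×18 matrix has rank 18, and its Smith normal form has invariant factors (1,1,1,1,1,1,1,1,1,1,1,1,1,1,1,1,1,2).

Reading off H_k = ker ∂_k / im ∂_{k+1}:

  H_0: rank C_0 − rank ∂_1 = 9 − 8 = 1, and the invariant factors of ∂_1 are all 1, so H_0 = Z.
  H_1: rank ker ∂_1 − rank ∂_2 = (27 − 8) − 18 = 1, and ∂_2 has invariant factor 2 > 1, so H_1 = Z ⊕ Z/2Z.
  H_2: rank ker ∂_2 − rank ∂_3 = (18 − 18) − 0 = 0, and there is no ∂_3, so H_2 = 0.

(K is a triangulation of the Klein bottle.)

Hence the Betti numbers are b_0 = 1, b_1 = 1, b_2 = 0.

b_0 = 1, b_1 = 1, b_2 = 0.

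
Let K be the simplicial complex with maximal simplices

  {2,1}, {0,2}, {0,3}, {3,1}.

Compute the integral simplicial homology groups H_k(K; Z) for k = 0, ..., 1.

H_0 ≅ Z,  H_1 ≅ Z.

Order the vertices as 0 < 1 < 2 < 3. Listing each simplex with vertices in this order, K has dimension 1 with simplices:

  0-simplices (4): [0], [1], [2], [3]
  1-simplices (4): [0,2], [0,3], [1,2], [1,3]

so the chain groups are C_0 ≅ Z^4, C_1 ≅ Z^4.

Boundary ∂_1: C_1 → C_0 is given by ∂[p,q] = [q] − [p]. For instance
  ∂[0,2] = [2] − [0].
The 4×4 boundary matrix has rank 3 and Smith normal form diag(1,1,1).

From H_k ≅ ker(∂_k) / im(∂_{k+1}) we obtain:

  H_0: rank C_0 − rank ∂_1 = 4 − 3 = 1, and the invariant factors of ∂_1 are all 1, so H_0 = Z.
  H_1: rank ker ∂_1 − rank ∂_2 = (4 − 3) − 0 = 1, and there is no ∂_2, so H_1 = Z.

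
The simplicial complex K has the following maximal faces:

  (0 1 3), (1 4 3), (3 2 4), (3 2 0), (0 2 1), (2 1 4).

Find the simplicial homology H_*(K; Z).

H_0 ≅ Z,  H_1 = 0,  H_2 ≅ Z.

Order the vertices as 0 < 1 < 2 < 3 < 4. Listing each simplex with vertices in this order, K has dimension 2 with simplices:

  0-simplices (5): [0], [1], [2], [3], [4]
  1-simplices (9): [0,1], [0,2], [0,3], [1,2], [1,3], [1,4], [2,3], [2,4], [3,4]
  2-simplices (6): [0,1,2], [0,1,3], [0,2,3], [1,2,4], [1,3,4], [2,3,4]

Hence C_0 ≅ Z^5, C_1 ≅ Z^9, C_2 ≅ Z^6.

∂_1: C_1 → C_0 maps an edge to its endpoints' difference, ∂[p,q] = q − p.
As a 5×9 matrix over Z this has rank 4, with invariant factors (1,1,1,1).

∂_2: C_2 → C_1 sends each 2-simplex [p,q,r] to [q,r] − [p,r] + [p,q]. For instance
  ∂[0,1,3] = [1,3] − [0,3] + [0,1],
  ∂[0,1,2] = [1,2] − [0,2] + [0,1].
The 9×6 boundary matrix has rank 5 and Smith normal form diag(1,1,1,1,1).

Reading off H_k = ker ∂_k / im ∂_{k+1}:

  H_0: rank C_0 − rank ∂_1 = 5 − 4 = 1, and the invariant factors of ∂_1 are all 1, so H_0 ≅ Z.
  H_1: rank ker ∂_1 − rank ∂_2 = (9 − 4) − 5 = 0, and the invariant factors of ∂_2 are all 1, so H_1 ≅ 0.
  H_2: rank ker ∂_2 − rank ∂_3 = (6 − 5) − 0 = 1, and there is no ∂_3, so H_2 ≅ Z.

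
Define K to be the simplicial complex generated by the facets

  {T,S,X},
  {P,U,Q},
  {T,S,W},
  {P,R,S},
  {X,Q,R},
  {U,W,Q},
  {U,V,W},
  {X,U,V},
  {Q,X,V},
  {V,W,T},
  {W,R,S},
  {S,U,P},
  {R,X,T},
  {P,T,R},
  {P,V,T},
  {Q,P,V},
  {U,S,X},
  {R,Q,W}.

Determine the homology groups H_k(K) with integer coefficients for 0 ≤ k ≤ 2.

Order the vertices as P < Q < R < S < T < U < V < W < X. Listing each simplex with vertices in this order, K has dimension 2 with simplices:

  0-simplices (9): P, Q, R, S, T, U, V, W, X
  1-simplices (27): PQ, PR, PS, PT, PU, PV, QR, QU, QV, QW, QX, RS, RT, RW, RX, ST, SU, SW, SX, TV, TW, TX, UV, UW, UX, VW, VX
  2-simplices (18): PQU, PQV, PRS, PRT, PSU, PTV, QRW, QRX, QUW, QVX, RSW, RTX, STW, STX, SUX, TVW, UVW, UVX

Hence C_0 ≅ Z^9, C_1 ≅ Z^27, C_2 ≅ Z^18.

Boundary ∂_1: C_1 → C_0 sends each edge [p,q] (with p < q) to q − p.
This gives a 9×27 integer matrix of rank 8; reducing to Smith normal form yields diagonal entries (1,1,1,1,1,1,1,1).

The boundary map ∂_2: C_2 → C_1 acts by ∂[p,q,r] = [q,r] − [p,r] + [p,q]. For instance
  ∂PQU = QU − PU + PQ,
  ∂STX = TX − SX + ST.
As a 27×18 matrix over Z this has rank 18, with invariant factors (1,1,1,1,1,1,1,1,1,1,1,1,1,1,1,1,1,2).

From H_k ≅ ker(∂_k) / im(∂_{k+1}) we obtain:

  H_0: rank C_0 − rank ∂_1 = 9 − 8 = 1, and the invariant factors of ∂_1 are all 1, so H_0 ≅ Z.
  H_1: rank ker ∂_1 − rank ∂_2 = (27 − 8) − 18 = 1, and ∂_2 has invariant factor 2 > 1, so H_1 ≅ Z ⊕ Z/2.
  H_2: rank ker ∂_2 − rank ∂_3 = (18 − 18) − 0 = 0, and there is no ∂_3, so H_2 ≅ 0.

As a check, the Euler characteristic is 9 − 27 + 18 = 0, which agrees with 1 − 1 + 0 = 0.

H_0 ≅ Z,  H_1 ≅ Z ⊕ Z/2,  H_2 = 0.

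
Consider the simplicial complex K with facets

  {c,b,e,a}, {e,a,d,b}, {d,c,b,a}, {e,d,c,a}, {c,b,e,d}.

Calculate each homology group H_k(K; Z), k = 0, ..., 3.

K has 5 vertices, 10 edges, 10 triangles, 5 3-simplices.
rank ∂_0 = 0, rank ∂_1 = 4 ⇒ b_0 = 5 − 0 − 4 = 1; all invariant factors of ∂_1 are 1 so no torsion. So H_0 = Z.
rank ∂_1 = 4, rank ∂_2 = 6 ⇒ b_1 = 10 − 4 − 6 = 0; all invariant factors of ∂_2 are 1 so no torsion. So H_1 = 0.
rank ∂_2 = 6, rank ∂_3 = 4 ⇒ b_2 = 10 − 6 − 4 = 0; all invariant factors of ∂_3 are 1 so no torsion. So H_2 = 0.
rank ∂_3 = 4, rank ∂_4 = 0 ⇒ b_3 = 5 − 4 − 0 = 1. So H_3 = Z.

H_0 ≅ Z,  H_1 = 0,  H_2 = 0,  H_3 ≅ Z.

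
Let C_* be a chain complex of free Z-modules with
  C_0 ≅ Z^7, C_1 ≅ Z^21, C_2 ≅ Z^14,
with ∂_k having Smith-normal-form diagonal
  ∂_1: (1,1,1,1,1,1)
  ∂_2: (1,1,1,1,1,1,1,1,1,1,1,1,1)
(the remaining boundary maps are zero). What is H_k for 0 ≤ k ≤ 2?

H_0 ≅ Z,  H_1 ≅ Z^2,  H_2 ≅ Z.

H_0: b_0 = 7 − 0 − 6 = 1; torsion from ∂_1 factors > 1: none. So H_0 ≅ Z.
H_1: b_1 = 21 − 6 − 13 = 2; torsion from ∂_2 factors > 1: none. So H_1 ≅ Z^2.
H_2: b_2 = 14 − 13 − 0 = 1; torsion from ∂_3 factors > 1: none. So H_2 ≅ Z.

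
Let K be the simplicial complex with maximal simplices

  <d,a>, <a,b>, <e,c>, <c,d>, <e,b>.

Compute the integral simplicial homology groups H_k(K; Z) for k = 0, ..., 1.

H_0 = Z,  H_1 = Z.

K has 5 vertices, 5 edges.
rank ∂_0 = 0, rank ∂_1 = 4 ⇒ b_0 = 5 − 0 − 4 = 1; all invariant factors of ∂_1 are 1 so no torsion. So H_0 ≅ Z.
rank ∂_1 = 4, rank ∂_2 = 0 ⇒ b_1 = 5 − 4 − 0 = 1. So H_1 ≅ Z.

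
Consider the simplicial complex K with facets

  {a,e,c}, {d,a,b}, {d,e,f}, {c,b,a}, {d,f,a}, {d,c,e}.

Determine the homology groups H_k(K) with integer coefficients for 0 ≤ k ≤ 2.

H_0 ≅ Z,  H_1 ≅ Z,  H_2 = 0.

We work with the vertex ordering a < b < c < d < e < f. The simplices of K, each written with vertices in increasing order, are:

  0-simplices (6): a, b, c, d, e, f
  1-simplices (12): ab, ac, ad, ae, af, bc, bd, cd, ce, de, df, ef
  2-simplices (6): abc, abd, ace, adf, cde, def

giving chain groups C_0 ≅ Z^6, C_1 ≅ Z^12, C_2 ≅ Z^6.

∂_1: C_1 → C_0 maps an edge to its endpoints' difference, ∂[p,q] = q − p.
The resulting 6×12 matrix has rank 5, and its Smith normal form has invariant factors (1,1,1,1,1).

∂_2: C_2 → C_1 sends each 2-simplex [p,q,r] to [q,r] − [p,r] + [p,q]. For instance
  ∂adf = df − af + ad,
  ∂ace = ce − ae + ac.
This gives a 12×6 integer matrix of rank 6; reducing to Smith normal form yields diagonal entries (1,1,1,1,1,1).

Computing H_k = (kernel of ∂_k) / (image of ∂_{k+1}):

  H_0: rank C_0 − rank ∂_1 = 6 − 5 = 1, and the invariant factors of ∂_1 are all 1, so H_0 = Z.
  H_1: rank ker ∂_1 − rank ∂_2 = (12 − 5) − 6 = 1, and the invariant factors of ∂_2 are all 1, so H_1 = Z.
  H_2: rank ker ∂_2 − rank ∂_3 = (6 − 6) − 0 = 0, and there is no ∂_3, so H_2 = 0.

As a check, the Euler characteristic is 6 − 12 + 6 = 0, which agrees with 1 − 1 + 0 = 0.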